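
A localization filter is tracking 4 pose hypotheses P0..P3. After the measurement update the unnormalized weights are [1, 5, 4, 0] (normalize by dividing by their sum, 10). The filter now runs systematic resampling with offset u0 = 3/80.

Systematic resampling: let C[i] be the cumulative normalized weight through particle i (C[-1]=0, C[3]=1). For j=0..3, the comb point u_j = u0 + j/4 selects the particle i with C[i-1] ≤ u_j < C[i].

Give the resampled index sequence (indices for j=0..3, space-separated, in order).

C = [1/10, 3/5, 1, 1]
j=0: u_0=3/80 ∈ [0, 1/10) → index 0
j=1: u_1=23/80 ∈ [1/10, 3/5) → index 1
j=2: u_2=43/80 ∈ [1/10, 3/5) → index 1
j=3: u_3=63/80 ∈ [3/5, 1) → index 2

0 1 1 2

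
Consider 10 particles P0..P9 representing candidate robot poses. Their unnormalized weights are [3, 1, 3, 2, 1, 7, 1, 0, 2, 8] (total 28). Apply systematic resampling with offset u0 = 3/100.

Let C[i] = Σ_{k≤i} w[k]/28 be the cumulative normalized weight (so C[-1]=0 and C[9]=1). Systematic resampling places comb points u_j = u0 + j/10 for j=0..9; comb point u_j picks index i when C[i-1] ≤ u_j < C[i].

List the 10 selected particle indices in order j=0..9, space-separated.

C = [3/28, 1/7, 1/4, 9/28, 5/14, 17/28, 9/14, 9/14, 5/7, 1]
j=0: u_0=3/100 ∈ [0, 3/28) → index 0
j=1: u_1=13/100 ∈ [3/28, 1/7) → index 1
j=2: u_2=23/100 ∈ [1/7, 1/4) → index 2
j=3: u_3=33/100 ∈ [9/28, 5/14) → index 4
j=4: u_4=43/100 ∈ [5/14, 17/28) → index 5
j=5: u_5=53/100 ∈ [5/14, 17/28) → index 5
j=6: u_6=63/100 ∈ [17/28, 9/14) → index 6
j=7: u_7=73/100 ∈ [5/7, 1) → index 9
j=8: u_8=83/100 ∈ [5/7, 1) → index 9
j=9: u_9=93/100 ∈ [5/7, 1) → index 9

0 1 2 4 5 5 6 9 9 9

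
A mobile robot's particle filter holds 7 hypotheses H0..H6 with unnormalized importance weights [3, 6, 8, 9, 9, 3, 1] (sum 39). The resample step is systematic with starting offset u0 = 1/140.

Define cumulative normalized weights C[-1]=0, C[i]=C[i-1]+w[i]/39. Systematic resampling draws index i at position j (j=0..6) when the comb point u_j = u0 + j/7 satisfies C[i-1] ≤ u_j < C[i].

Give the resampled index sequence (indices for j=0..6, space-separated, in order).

C = [1/13, 3/13, 17/39, 2/3, 35/39, 38/39, 1]
j=0: u_0=1/140 ∈ [0, 1/13) → index 0
j=1: u_1=3/20 ∈ [1/13, 3/13) → index 1
j=2: u_2=41/140 ∈ [3/13, 17/39) → index 2
j=3: u_3=61/140 ∈ [3/13, 17/39) → index 2
j=4: u_4=81/140 ∈ [17/39, 2/3) → index 3
j=5: u_5=101/140 ∈ [2/3, 35/39) → index 4
j=6: u_6=121/140 ∈ [2/3, 35/39) → index 4

0 1 2 2 3 4 4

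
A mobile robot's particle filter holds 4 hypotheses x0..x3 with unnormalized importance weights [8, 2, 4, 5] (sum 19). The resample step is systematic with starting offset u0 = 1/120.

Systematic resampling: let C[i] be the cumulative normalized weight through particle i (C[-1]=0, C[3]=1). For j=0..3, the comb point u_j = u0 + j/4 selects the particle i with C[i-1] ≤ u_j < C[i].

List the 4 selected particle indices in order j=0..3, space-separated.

C = [8/19, 10/19, 14/19, 1]
j=0: u_0=1/120 ∈ [0, 8/19) → index 0
j=1: u_1=31/120 ∈ [0, 8/19) → index 0
j=2: u_2=61/120 ∈ [8/19, 10/19) → index 1
j=3: u_3=91/120 ∈ [14/19, 1) → index 3

0 0 1 3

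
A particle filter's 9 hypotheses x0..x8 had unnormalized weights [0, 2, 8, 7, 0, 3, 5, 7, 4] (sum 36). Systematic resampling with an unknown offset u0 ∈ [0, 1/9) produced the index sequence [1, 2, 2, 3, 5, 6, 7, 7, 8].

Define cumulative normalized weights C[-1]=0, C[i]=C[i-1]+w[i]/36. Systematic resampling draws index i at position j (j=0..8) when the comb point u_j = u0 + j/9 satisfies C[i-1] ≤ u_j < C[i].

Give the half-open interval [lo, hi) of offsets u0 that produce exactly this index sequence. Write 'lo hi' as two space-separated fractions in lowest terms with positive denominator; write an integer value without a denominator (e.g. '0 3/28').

C = [0, 1/18, 5/18, 17/36, 17/36, 5/9, 25/36, 8/9, 1]
j=0 picked index 1: u0 ∈ [0, 1/18)
j=1 picked index 2: u0 ∈ [-1/18, 1/6)
j=2 picked index 2: u0 ∈ [-1/6, 1/18)
j=3 picked index 3: u0 ∈ [-1/18, 5/36)
j=4 picked index 5: u0 ∈ [1/36, 1/9)
j=5 picked index 6: u0 ∈ [0, 5/36)
j=6 picked index 7: u0 ∈ [1/36, 2/9)
j=7 picked index 7: u0 ∈ [-1/12, 1/9)
j=8 picked index 8: u0 ∈ [0, 1/9)
intersection: [1/36, 1/18)

1/36 1/18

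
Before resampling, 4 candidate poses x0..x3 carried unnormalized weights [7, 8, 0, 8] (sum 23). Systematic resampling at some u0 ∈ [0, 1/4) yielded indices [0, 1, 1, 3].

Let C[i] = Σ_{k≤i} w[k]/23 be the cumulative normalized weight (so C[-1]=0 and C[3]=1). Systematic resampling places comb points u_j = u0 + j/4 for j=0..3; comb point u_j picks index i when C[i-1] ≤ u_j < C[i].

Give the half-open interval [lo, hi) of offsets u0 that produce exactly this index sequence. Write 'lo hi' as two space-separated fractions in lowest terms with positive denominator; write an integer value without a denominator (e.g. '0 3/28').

C = [7/23, 15/23, 15/23, 1]
j=0 picked index 0: u0 ∈ [0, 7/23)
j=1 picked index 1: u0 ∈ [5/92, 37/92)
j=2 picked index 1: u0 ∈ [-9/46, 7/46)
j=3 picked index 3: u0 ∈ [-9/92, 1/4)
intersection: [5/92, 7/46)

5/92 7/46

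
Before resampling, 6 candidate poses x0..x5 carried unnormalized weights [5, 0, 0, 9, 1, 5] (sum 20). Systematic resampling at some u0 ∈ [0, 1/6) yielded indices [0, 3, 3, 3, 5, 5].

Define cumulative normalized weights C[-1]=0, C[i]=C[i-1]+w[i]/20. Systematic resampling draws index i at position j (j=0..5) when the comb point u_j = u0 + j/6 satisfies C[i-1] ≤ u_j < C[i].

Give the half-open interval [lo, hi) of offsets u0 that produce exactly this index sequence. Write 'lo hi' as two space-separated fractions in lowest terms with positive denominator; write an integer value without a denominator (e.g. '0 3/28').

1/12 1/6

C = [1/4, 1/4, 1/4, 7/10, 3/4, 1]
j=0 picked index 0: u0 ∈ [0, 1/4)
j=1 picked index 3: u0 ∈ [1/12, 8/15)
j=2 picked index 3: u0 ∈ [-1/12, 11/30)
j=3 picked index 3: u0 ∈ [-1/4, 1/5)
j=4 picked index 5: u0 ∈ [1/12, 1/3)
j=5 picked index 5: u0 ∈ [-1/12, 1/6)
intersection: [1/12, 1/6)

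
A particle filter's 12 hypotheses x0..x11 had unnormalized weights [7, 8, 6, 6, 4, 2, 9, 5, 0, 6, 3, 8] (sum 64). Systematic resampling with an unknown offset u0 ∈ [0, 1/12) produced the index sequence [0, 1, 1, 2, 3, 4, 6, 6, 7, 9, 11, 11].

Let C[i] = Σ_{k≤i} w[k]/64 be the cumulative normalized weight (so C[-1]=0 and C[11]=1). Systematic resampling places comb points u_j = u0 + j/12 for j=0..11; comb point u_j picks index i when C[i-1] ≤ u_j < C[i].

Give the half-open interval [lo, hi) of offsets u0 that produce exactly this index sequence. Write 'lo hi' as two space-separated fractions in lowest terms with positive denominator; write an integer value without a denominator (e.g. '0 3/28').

C = [7/64, 15/64, 21/64, 27/64, 31/64, 33/64, 21/32, 47/64, 47/64, 53/64, 7/8, 1]
j=0 picked index 0: u0 ∈ [0, 7/64)
j=1 picked index 1: u0 ∈ [5/192, 29/192)
j=2 picked index 1: u0 ∈ [-11/192, 13/192)
j=3 picked index 2: u0 ∈ [-1/64, 5/64)
j=4 picked index 3: u0 ∈ [-1/192, 17/192)
j=5 picked index 4: u0 ∈ [1/192, 13/192)
j=6 picked index 6: u0 ∈ [1/64, 5/32)
j=7 picked index 6: u0 ∈ [-13/192, 7/96)
j=8 picked index 7: u0 ∈ [-1/96, 13/192)
j=9 picked index 9: u0 ∈ [-1/64, 5/64)
j=10 picked index 11: u0 ∈ [1/24, 1/6)
j=11 picked index 11: u0 ∈ [-1/24, 1/12)
intersection: [1/24, 13/192)

1/24 13/192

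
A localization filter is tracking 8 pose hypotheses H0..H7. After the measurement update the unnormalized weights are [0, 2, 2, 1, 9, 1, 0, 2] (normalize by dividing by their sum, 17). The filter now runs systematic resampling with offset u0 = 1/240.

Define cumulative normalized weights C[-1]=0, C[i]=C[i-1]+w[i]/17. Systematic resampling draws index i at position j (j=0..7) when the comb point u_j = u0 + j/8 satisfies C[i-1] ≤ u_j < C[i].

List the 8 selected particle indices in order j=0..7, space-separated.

C = [0, 2/17, 4/17, 5/17, 14/17, 15/17, 15/17, 1]
j=0: u_0=1/240 ∈ [0, 2/17) → index 1
j=1: u_1=31/240 ∈ [2/17, 4/17) → index 2
j=2: u_2=61/240 ∈ [4/17, 5/17) → index 3
j=3: u_3=91/240 ∈ [5/17, 14/17) → index 4
j=4: u_4=121/240 ∈ [5/17, 14/17) → index 4
j=5: u_5=151/240 ∈ [5/17, 14/17) → index 4
j=6: u_6=181/240 ∈ [5/17, 14/17) → index 4
j=7: u_7=211/240 ∈ [14/17, 15/17) → index 5

1 2 3 4 4 4 4 5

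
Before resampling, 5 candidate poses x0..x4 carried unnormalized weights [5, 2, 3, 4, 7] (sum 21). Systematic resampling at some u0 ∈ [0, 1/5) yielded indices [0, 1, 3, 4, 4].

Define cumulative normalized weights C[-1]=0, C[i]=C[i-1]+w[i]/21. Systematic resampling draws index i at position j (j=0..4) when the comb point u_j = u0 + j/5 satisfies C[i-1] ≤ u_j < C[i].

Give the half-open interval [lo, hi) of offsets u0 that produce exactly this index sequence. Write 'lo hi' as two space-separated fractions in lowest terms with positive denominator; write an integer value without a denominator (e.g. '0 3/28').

8/105 2/15

C = [5/21, 1/3, 10/21, 2/3, 1]
j=0 picked index 0: u0 ∈ [0, 5/21)
j=1 picked index 1: u0 ∈ [4/105, 2/15)
j=2 picked index 3: u0 ∈ [8/105, 4/15)
j=3 picked index 4: u0 ∈ [1/15, 2/5)
j=4 picked index 4: u0 ∈ [-2/15, 1/5)
intersection: [8/105, 2/15)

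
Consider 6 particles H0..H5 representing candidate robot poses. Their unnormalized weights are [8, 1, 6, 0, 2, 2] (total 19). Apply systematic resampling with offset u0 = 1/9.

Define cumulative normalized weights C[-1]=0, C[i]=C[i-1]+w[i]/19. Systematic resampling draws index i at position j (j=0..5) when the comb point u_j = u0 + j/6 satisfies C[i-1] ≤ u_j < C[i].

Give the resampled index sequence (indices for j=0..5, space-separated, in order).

0 0 1 2 2 5

C = [8/19, 9/19, 15/19, 15/19, 17/19, 1]
j=0: u_0=1/9 ∈ [0, 8/19) → index 0
j=1: u_1=5/18 ∈ [0, 8/19) → index 0
j=2: u_2=4/9 ∈ [8/19, 9/19) → index 1
j=3: u_3=11/18 ∈ [9/19, 15/19) → index 2
j=4: u_4=7/9 ∈ [9/19, 15/19) → index 2
j=5: u_5=17/18 ∈ [17/19, 1) → index 5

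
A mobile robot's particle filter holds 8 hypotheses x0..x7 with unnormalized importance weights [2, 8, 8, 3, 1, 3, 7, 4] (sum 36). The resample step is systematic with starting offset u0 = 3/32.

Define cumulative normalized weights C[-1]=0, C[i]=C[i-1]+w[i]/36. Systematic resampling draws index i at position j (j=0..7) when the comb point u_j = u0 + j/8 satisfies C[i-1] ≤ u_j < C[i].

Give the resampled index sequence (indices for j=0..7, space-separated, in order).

1 1 2 2 4 6 6 7

C = [1/18, 5/18, 1/2, 7/12, 11/18, 25/36, 8/9, 1]
j=0: u_0=3/32 ∈ [1/18, 5/18) → index 1
j=1: u_1=7/32 ∈ [1/18, 5/18) → index 1
j=2: u_2=11/32 ∈ [5/18, 1/2) → index 2
j=3: u_3=15/32 ∈ [5/18, 1/2) → index 2
j=4: u_4=19/32 ∈ [7/12, 11/18) → index 4
j=5: u_5=23/32 ∈ [25/36, 8/9) → index 6
j=6: u_6=27/32 ∈ [25/36, 8/9) → index 6
j=7: u_7=31/32 ∈ [8/9, 1) → index 7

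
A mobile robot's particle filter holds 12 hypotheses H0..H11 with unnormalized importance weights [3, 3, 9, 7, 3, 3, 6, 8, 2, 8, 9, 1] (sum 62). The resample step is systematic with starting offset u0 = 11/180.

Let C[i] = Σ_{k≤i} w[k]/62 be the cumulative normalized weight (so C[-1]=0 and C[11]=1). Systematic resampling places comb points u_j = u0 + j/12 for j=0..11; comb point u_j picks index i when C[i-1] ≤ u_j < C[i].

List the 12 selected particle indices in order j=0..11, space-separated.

C = [3/62, 3/31, 15/62, 11/31, 25/62, 14/31, 17/31, 21/31, 22/31, 26/31, 61/62, 1]
j=0: u_0=11/180 ∈ [3/62, 3/31) → index 1
j=1: u_1=13/90 ∈ [3/31, 15/62) → index 2
j=2: u_2=41/180 ∈ [3/31, 15/62) → index 2
j=3: u_3=14/45 ∈ [15/62, 11/31) → index 3
j=4: u_4=71/180 ∈ [11/31, 25/62) → index 4
j=5: u_5=43/90 ∈ [14/31, 17/31) → index 6
j=6: u_6=101/180 ∈ [17/31, 21/31) → index 7
j=7: u_7=29/45 ∈ [17/31, 21/31) → index 7
j=8: u_8=131/180 ∈ [22/31, 26/31) → index 9
j=9: u_9=73/90 ∈ [22/31, 26/31) → index 9
j=10: u_10=161/180 ∈ [26/31, 61/62) → index 10
j=11: u_11=44/45 ∈ [26/31, 61/62) → index 10

1 2 2 3 4 6 7 7 9 9 10 10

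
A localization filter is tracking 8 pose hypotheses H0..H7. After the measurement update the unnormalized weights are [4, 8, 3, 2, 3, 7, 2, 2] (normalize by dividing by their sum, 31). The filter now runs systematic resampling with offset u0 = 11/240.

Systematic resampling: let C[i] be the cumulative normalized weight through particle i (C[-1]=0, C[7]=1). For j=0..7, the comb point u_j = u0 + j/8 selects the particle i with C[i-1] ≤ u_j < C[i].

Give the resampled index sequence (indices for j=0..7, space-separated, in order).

0 1 1 2 3 5 5 6

C = [4/31, 12/31, 15/31, 17/31, 20/31, 27/31, 29/31, 1]
j=0: u_0=11/240 ∈ [0, 4/31) → index 0
j=1: u_1=41/240 ∈ [4/31, 12/31) → index 1
j=2: u_2=71/240 ∈ [4/31, 12/31) → index 1
j=3: u_3=101/240 ∈ [12/31, 15/31) → index 2
j=4: u_4=131/240 ∈ [15/31, 17/31) → index 3
j=5: u_5=161/240 ∈ [20/31, 27/31) → index 5
j=6: u_6=191/240 ∈ [20/31, 27/31) → index 5
j=7: u_7=221/240 ∈ [27/31, 29/31) → index 6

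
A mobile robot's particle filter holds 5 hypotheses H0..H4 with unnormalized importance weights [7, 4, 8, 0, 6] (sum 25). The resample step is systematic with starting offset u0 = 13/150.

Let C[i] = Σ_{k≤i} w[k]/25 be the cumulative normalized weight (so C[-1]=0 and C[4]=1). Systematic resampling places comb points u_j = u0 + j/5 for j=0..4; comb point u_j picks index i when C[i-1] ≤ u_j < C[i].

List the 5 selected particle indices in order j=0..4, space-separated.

C = [7/25, 11/25, 19/25, 19/25, 1]
j=0: u_0=13/150 ∈ [0, 7/25) → index 0
j=1: u_1=43/150 ∈ [7/25, 11/25) → index 1
j=2: u_2=73/150 ∈ [11/25, 19/25) → index 2
j=3: u_3=103/150 ∈ [11/25, 19/25) → index 2
j=4: u_4=133/150 ∈ [19/25, 1) → index 4

0 1 2 2 4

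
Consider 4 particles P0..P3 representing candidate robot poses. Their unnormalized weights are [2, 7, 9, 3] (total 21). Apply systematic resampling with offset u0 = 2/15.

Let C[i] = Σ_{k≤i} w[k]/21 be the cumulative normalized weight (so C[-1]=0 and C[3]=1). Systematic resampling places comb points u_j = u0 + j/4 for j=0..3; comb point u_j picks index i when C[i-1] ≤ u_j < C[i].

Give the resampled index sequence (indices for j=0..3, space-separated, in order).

C = [2/21, 3/7, 6/7, 1]
j=0: u_0=2/15 ∈ [2/21, 3/7) → index 1
j=1: u_1=23/60 ∈ [2/21, 3/7) → index 1
j=2: u_2=19/30 ∈ [3/7, 6/7) → index 2
j=3: u_3=53/60 ∈ [6/7, 1) → index 3

1 1 2 3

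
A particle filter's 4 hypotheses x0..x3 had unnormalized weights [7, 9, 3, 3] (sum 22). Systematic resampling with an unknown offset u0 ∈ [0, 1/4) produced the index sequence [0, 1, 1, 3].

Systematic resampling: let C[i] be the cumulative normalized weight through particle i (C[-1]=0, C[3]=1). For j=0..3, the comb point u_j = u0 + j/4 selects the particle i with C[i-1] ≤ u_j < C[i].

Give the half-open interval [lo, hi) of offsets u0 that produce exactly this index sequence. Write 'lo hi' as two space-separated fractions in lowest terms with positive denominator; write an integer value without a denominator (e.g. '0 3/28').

C = [7/22, 8/11, 19/22, 1]
j=0 picked index 0: u0 ∈ [0, 7/22)
j=1 picked index 1: u0 ∈ [3/44, 21/44)
j=2 picked index 1: u0 ∈ [-2/11, 5/22)
j=3 picked index 3: u0 ∈ [5/44, 1/4)
intersection: [5/44, 5/22)

5/44 5/22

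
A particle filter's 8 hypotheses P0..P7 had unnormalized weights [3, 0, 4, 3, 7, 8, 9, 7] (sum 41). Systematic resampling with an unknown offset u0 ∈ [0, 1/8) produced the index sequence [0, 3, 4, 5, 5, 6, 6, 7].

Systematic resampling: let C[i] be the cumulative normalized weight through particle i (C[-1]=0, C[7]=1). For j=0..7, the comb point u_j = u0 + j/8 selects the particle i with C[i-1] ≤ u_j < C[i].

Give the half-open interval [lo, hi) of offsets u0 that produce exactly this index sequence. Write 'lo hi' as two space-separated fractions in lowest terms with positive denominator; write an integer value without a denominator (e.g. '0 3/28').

15/328 3/41

C = [3/41, 3/41, 7/41, 10/41, 17/41, 25/41, 34/41, 1]
j=0 picked index 0: u0 ∈ [0, 3/41)
j=1 picked index 3: u0 ∈ [15/328, 39/328)
j=2 picked index 4: u0 ∈ [-1/164, 27/164)
j=3 picked index 5: u0 ∈ [13/328, 77/328)
j=4 picked index 5: u0 ∈ [-7/82, 9/82)
j=5 picked index 6: u0 ∈ [-5/328, 67/328)
j=6 picked index 6: u0 ∈ [-23/164, 13/164)
j=7 picked index 7: u0 ∈ [-15/328, 1/8)
intersection: [15/328, 3/41)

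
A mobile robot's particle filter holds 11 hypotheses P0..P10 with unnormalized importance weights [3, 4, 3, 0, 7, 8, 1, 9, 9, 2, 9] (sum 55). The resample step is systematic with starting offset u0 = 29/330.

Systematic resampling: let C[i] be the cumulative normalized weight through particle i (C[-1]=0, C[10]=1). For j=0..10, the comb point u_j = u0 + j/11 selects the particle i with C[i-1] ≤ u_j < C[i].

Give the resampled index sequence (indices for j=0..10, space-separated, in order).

C = [3/55, 7/55, 2/11, 2/11, 17/55, 5/11, 26/55, 7/11, 4/5, 46/55, 1]
j=0: u_0=29/330 ∈ [3/55, 7/55) → index 1
j=1: u_1=59/330 ∈ [7/55, 2/11) → index 2
j=2: u_2=89/330 ∈ [2/11, 17/55) → index 4
j=3: u_3=119/330 ∈ [17/55, 5/11) → index 5
j=4: u_4=149/330 ∈ [17/55, 5/11) → index 5
j=5: u_5=179/330 ∈ [26/55, 7/11) → index 7
j=6: u_6=19/30 ∈ [26/55, 7/11) → index 7
j=7: u_7=239/330 ∈ [7/11, 4/5) → index 8
j=8: u_8=269/330 ∈ [4/5, 46/55) → index 9
j=9: u_9=299/330 ∈ [46/55, 1) → index 10
j=10: u_10=329/330 ∈ [46/55, 1) → index 10

1 2 4 5 5 7 7 8 9 10 10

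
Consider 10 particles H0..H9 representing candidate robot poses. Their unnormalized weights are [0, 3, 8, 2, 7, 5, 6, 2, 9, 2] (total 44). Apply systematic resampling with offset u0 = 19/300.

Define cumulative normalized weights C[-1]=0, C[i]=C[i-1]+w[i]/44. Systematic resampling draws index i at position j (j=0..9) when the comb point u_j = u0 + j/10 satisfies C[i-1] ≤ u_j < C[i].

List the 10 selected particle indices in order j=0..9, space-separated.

1 2 3 4 5 5 6 8 8 9

C = [0, 3/44, 1/4, 13/44, 5/11, 25/44, 31/44, 3/4, 21/22, 1]
j=0: u_0=19/300 ∈ [0, 3/44) → index 1
j=1: u_1=49/300 ∈ [3/44, 1/4) → index 2
j=2: u_2=79/300 ∈ [1/4, 13/44) → index 3
j=3: u_3=109/300 ∈ [13/44, 5/11) → index 4
j=4: u_4=139/300 ∈ [5/11, 25/44) → index 5
j=5: u_5=169/300 ∈ [5/11, 25/44) → index 5
j=6: u_6=199/300 ∈ [25/44, 31/44) → index 6
j=7: u_7=229/300 ∈ [3/4, 21/22) → index 8
j=8: u_8=259/300 ∈ [3/4, 21/22) → index 8
j=9: u_9=289/300 ∈ [21/22, 1) → index 9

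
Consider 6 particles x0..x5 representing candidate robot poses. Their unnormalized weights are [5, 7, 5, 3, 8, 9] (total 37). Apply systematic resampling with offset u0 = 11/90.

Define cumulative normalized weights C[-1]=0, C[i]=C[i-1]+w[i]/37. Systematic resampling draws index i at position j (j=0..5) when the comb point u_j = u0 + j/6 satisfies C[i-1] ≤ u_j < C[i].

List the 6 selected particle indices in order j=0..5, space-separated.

C = [5/37, 12/37, 17/37, 20/37, 28/37, 1]
j=0: u_0=11/90 ∈ [0, 5/37) → index 0
j=1: u_1=13/45 ∈ [5/37, 12/37) → index 1
j=2: u_2=41/90 ∈ [12/37, 17/37) → index 2
j=3: u_3=28/45 ∈ [20/37, 28/37) → index 4
j=4: u_4=71/90 ∈ [28/37, 1) → index 5
j=5: u_5=43/45 ∈ [28/37, 1) → index 5

0 1 2 4 5 5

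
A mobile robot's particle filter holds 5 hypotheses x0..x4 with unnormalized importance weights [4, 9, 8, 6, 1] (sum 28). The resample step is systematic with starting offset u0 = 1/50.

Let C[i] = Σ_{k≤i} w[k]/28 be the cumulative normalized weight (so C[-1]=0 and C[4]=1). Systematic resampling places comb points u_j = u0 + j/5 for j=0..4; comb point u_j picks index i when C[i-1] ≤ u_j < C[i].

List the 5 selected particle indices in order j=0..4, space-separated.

C = [1/7, 13/28, 3/4, 27/28, 1]
j=0: u_0=1/50 ∈ [0, 1/7) → index 0
j=1: u_1=11/50 ∈ [1/7, 13/28) → index 1
j=2: u_2=21/50 ∈ [1/7, 13/28) → index 1
j=3: u_3=31/50 ∈ [13/28, 3/4) → index 2
j=4: u_4=41/50 ∈ [3/4, 27/28) → index 3

0 1 1 2 3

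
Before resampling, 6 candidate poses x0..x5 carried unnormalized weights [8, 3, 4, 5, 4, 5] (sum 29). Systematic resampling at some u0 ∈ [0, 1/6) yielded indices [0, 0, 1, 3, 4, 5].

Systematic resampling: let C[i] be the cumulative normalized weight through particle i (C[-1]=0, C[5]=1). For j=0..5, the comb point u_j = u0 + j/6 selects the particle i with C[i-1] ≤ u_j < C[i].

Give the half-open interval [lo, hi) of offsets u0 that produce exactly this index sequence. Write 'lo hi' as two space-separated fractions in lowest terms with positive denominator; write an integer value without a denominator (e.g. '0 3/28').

C = [8/29, 11/29, 15/29, 20/29, 24/29, 1]
j=0 picked index 0: u0 ∈ [0, 8/29)
j=1 picked index 0: u0 ∈ [-1/6, 19/174)
j=2 picked index 1: u0 ∈ [-5/87, 4/87)
j=3 picked index 3: u0 ∈ [1/58, 11/58)
j=4 picked index 4: u0 ∈ [2/87, 14/87)
j=5 picked index 5: u0 ∈ [-1/174, 1/6)
intersection: [2/87, 4/87)

2/87 4/87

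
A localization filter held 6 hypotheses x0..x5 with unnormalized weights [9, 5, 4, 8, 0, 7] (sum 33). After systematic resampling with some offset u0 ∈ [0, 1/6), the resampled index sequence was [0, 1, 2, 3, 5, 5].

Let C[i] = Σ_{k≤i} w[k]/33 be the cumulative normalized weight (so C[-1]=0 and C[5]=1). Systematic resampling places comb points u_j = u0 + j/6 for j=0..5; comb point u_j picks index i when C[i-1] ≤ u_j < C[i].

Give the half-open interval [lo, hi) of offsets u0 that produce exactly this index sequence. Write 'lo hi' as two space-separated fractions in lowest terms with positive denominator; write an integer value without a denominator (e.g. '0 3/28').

C = [3/11, 14/33, 6/11, 26/33, 26/33, 1]
j=0 picked index 0: u0 ∈ [0, 3/11)
j=1 picked index 1: u0 ∈ [7/66, 17/66)
j=2 picked index 2: u0 ∈ [1/11, 7/33)
j=3 picked index 3: u0 ∈ [1/22, 19/66)
j=4 picked index 5: u0 ∈ [4/33, 1/3)
j=5 picked index 5: u0 ∈ [-1/22, 1/6)
intersection: [4/33, 1/6)

4/33 1/6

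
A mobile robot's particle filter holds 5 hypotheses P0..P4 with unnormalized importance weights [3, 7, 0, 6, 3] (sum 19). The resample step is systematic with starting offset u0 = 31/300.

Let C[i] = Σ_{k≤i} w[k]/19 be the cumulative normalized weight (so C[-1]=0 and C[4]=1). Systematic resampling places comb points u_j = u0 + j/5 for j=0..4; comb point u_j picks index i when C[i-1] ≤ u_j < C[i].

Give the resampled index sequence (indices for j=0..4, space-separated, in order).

C = [3/19, 10/19, 10/19, 16/19, 1]
j=0: u_0=31/300 ∈ [0, 3/19) → index 0
j=1: u_1=91/300 ∈ [3/19, 10/19) → index 1
j=2: u_2=151/300 ∈ [3/19, 10/19) → index 1
j=3: u_3=211/300 ∈ [10/19, 16/19) → index 3
j=4: u_4=271/300 ∈ [16/19, 1) → index 4

0 1 1 3 4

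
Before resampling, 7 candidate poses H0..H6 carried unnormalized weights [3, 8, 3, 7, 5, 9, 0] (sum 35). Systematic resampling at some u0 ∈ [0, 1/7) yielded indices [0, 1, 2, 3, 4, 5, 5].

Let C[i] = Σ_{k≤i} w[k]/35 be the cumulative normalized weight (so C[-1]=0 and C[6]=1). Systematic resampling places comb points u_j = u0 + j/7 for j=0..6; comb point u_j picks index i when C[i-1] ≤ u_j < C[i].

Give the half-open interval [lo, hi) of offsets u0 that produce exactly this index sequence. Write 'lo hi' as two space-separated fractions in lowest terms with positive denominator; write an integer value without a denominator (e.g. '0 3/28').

C = [3/35, 11/35, 2/5, 3/5, 26/35, 1, 1]
j=0 picked index 0: u0 ∈ [0, 3/35)
j=1 picked index 1: u0 ∈ [-2/35, 6/35)
j=2 picked index 2: u0 ∈ [1/35, 4/35)
j=3 picked index 3: u0 ∈ [-1/35, 6/35)
j=4 picked index 4: u0 ∈ [1/35, 6/35)
j=5 picked index 5: u0 ∈ [1/35, 2/7)
j=6 picked index 5: u0 ∈ [-4/35, 1/7)
intersection: [1/35, 3/35)

1/35 3/35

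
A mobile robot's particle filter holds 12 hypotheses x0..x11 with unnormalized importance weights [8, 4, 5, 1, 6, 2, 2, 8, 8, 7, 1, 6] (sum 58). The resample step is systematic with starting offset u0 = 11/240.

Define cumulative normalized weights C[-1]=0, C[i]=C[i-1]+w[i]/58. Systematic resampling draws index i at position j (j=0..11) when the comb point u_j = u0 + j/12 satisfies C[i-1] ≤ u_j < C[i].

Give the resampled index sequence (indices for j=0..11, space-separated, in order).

C = [4/29, 6/29, 17/58, 9/29, 12/29, 13/29, 14/29, 18/29, 22/29, 51/58, 26/29, 1]
j=0: u_0=11/240 ∈ [0, 4/29) → index 0
j=1: u_1=31/240 ∈ [0, 4/29) → index 0
j=2: u_2=17/80 ∈ [6/29, 17/58) → index 2
j=3: u_3=71/240 ∈ [17/58, 9/29) → index 3
j=4: u_4=91/240 ∈ [9/29, 12/29) → index 4
j=5: u_5=37/80 ∈ [13/29, 14/29) → index 6
j=6: u_6=131/240 ∈ [14/29, 18/29) → index 7
j=7: u_7=151/240 ∈ [18/29, 22/29) → index 8
j=8: u_8=57/80 ∈ [18/29, 22/29) → index 8
j=9: u_9=191/240 ∈ [22/29, 51/58) → index 9
j=10: u_10=211/240 ∈ [22/29, 51/58) → index 9
j=11: u_11=77/80 ∈ [26/29, 1) → index 11

0 0 2 3 4 6 7 8 8 9 9 11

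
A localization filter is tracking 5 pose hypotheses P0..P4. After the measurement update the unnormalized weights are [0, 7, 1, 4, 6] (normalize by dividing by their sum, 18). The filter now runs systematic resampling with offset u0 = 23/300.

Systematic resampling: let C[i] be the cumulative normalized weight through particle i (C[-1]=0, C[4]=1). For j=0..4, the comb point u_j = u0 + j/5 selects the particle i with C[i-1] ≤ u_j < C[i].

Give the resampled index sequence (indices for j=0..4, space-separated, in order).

C = [0, 7/18, 4/9, 2/3, 1]
j=0: u_0=23/300 ∈ [0, 7/18) → index 1
j=1: u_1=83/300 ∈ [0, 7/18) → index 1
j=2: u_2=143/300 ∈ [4/9, 2/3) → index 3
j=3: u_3=203/300 ∈ [2/3, 1) → index 4
j=4: u_4=263/300 ∈ [2/3, 1) → index 4

1 1 3 4 4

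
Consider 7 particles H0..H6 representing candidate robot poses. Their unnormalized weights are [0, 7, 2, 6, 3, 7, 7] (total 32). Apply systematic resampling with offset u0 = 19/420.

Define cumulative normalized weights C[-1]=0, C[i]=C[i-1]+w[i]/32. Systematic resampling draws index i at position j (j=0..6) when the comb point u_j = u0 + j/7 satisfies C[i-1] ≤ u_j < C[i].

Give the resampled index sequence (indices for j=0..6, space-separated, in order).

1 1 3 4 5 5 6

C = [0, 7/32, 9/32, 15/32, 9/16, 25/32, 1]
j=0: u_0=19/420 ∈ [0, 7/32) → index 1
j=1: u_1=79/420 ∈ [0, 7/32) → index 1
j=2: u_2=139/420 ∈ [9/32, 15/32) → index 3
j=3: u_3=199/420 ∈ [15/32, 9/16) → index 4
j=4: u_4=37/60 ∈ [9/16, 25/32) → index 5
j=5: u_5=319/420 ∈ [9/16, 25/32) → index 5
j=6: u_6=379/420 ∈ [25/32, 1) → index 6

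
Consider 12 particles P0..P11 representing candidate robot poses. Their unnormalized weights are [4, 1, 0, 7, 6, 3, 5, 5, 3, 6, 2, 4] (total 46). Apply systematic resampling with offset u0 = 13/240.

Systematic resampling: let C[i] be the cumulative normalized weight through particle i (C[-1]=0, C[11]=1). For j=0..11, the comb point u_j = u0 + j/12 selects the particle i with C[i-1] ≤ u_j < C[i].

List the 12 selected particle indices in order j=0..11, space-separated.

0 3 3 4 4 6 6 7 8 9 10 11

C = [2/23, 5/46, 5/46, 6/23, 9/23, 21/46, 13/23, 31/46, 17/23, 20/23, 21/23, 1]
j=0: u_0=13/240 ∈ [0, 2/23) → index 0
j=1: u_1=11/80 ∈ [5/46, 6/23) → index 3
j=2: u_2=53/240 ∈ [5/46, 6/23) → index 3
j=3: u_3=73/240 ∈ [6/23, 9/23) → index 4
j=4: u_4=31/80 ∈ [6/23, 9/23) → index 4
j=5: u_5=113/240 ∈ [21/46, 13/23) → index 6
j=6: u_6=133/240 ∈ [21/46, 13/23) → index 6
j=7: u_7=51/80 ∈ [13/23, 31/46) → index 7
j=8: u_8=173/240 ∈ [31/46, 17/23) → index 8
j=9: u_9=193/240 ∈ [17/23, 20/23) → index 9
j=10: u_10=71/80 ∈ [20/23, 21/23) → index 10
j=11: u_11=233/240 ∈ [21/23, 1) → index 11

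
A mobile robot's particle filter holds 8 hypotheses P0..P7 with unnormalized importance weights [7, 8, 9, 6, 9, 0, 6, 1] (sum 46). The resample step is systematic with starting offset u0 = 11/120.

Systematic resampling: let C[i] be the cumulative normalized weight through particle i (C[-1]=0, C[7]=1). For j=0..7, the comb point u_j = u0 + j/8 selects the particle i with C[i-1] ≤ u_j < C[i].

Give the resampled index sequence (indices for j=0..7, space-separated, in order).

C = [7/46, 15/46, 12/23, 15/23, 39/46, 39/46, 45/46, 1]
j=0: u_0=11/120 ∈ [0, 7/46) → index 0
j=1: u_1=13/60 ∈ [7/46, 15/46) → index 1
j=2: u_2=41/120 ∈ [15/46, 12/23) → index 2
j=3: u_3=7/15 ∈ [15/46, 12/23) → index 2
j=4: u_4=71/120 ∈ [12/23, 15/23) → index 3
j=5: u_5=43/60 ∈ [15/23, 39/46) → index 4
j=6: u_6=101/120 ∈ [15/23, 39/46) → index 4
j=7: u_7=29/30 ∈ [39/46, 45/46) → index 6

0 1 2 2 3 4 4 6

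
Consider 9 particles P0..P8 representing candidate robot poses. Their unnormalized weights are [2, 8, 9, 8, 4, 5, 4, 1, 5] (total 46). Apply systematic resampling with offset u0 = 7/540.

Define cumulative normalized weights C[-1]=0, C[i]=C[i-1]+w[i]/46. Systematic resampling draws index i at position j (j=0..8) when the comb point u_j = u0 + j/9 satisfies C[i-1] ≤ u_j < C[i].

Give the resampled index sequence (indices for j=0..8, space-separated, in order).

C = [1/23, 5/23, 19/46, 27/46, 31/46, 18/23, 20/23, 41/46, 1]
j=0: u_0=7/540 ∈ [0, 1/23) → index 0
j=1: u_1=67/540 ∈ [1/23, 5/23) → index 1
j=2: u_2=127/540 ∈ [5/23, 19/46) → index 2
j=3: u_3=187/540 ∈ [5/23, 19/46) → index 2
j=4: u_4=247/540 ∈ [19/46, 27/46) → index 3
j=5: u_5=307/540 ∈ [19/46, 27/46) → index 3
j=6: u_6=367/540 ∈ [31/46, 18/23) → index 5
j=7: u_7=427/540 ∈ [18/23, 20/23) → index 6
j=8: u_8=487/540 ∈ [41/46, 1) → index 8

0 1 2 2 3 3 5 6 8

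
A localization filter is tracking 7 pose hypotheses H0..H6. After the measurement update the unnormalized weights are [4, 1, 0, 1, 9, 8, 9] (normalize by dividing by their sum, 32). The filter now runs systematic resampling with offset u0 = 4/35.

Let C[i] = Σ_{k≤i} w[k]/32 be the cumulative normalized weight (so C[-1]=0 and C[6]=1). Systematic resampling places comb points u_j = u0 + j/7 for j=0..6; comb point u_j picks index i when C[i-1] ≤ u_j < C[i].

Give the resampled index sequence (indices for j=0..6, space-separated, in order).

C = [1/8, 5/32, 5/32, 3/16, 15/32, 23/32, 1]
j=0: u_0=4/35 ∈ [0, 1/8) → index 0
j=1: u_1=9/35 ∈ [3/16, 15/32) → index 4
j=2: u_2=2/5 ∈ [3/16, 15/32) → index 4
j=3: u_3=19/35 ∈ [15/32, 23/32) → index 5
j=4: u_4=24/35 ∈ [15/32, 23/32) → index 5
j=5: u_5=29/35 ∈ [23/32, 1) → index 6
j=6: u_6=34/35 ∈ [23/32, 1) → index 6

0 4 4 5 5 6 6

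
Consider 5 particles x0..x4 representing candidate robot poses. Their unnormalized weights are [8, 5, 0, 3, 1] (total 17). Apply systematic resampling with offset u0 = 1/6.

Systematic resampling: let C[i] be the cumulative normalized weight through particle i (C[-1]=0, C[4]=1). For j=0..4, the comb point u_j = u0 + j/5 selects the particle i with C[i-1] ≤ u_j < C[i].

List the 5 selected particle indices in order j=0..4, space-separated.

0 0 1 3 4

C = [8/17, 13/17, 13/17, 16/17, 1]
j=0: u_0=1/6 ∈ [0, 8/17) → index 0
j=1: u_1=11/30 ∈ [0, 8/17) → index 0
j=2: u_2=17/30 ∈ [8/17, 13/17) → index 1
j=3: u_3=23/30 ∈ [13/17, 16/17) → index 3
j=4: u_4=29/30 ∈ [16/17, 1) → index 4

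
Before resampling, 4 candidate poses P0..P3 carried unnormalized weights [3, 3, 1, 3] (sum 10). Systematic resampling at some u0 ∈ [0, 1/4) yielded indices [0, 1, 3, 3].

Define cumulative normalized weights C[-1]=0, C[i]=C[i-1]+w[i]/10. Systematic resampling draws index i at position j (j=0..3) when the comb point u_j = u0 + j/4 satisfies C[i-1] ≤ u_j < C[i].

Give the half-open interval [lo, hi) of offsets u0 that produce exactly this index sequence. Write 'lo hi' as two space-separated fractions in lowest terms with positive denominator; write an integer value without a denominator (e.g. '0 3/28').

C = [3/10, 3/5, 7/10, 1]
j=0 picked index 0: u0 ∈ [0, 3/10)
j=1 picked index 1: u0 ∈ [1/20, 7/20)
j=2 picked index 3: u0 ∈ [1/5, 1/2)
j=3 picked index 3: u0 ∈ [-1/20, 1/4)
intersection: [1/5, 1/4)

1/5 1/4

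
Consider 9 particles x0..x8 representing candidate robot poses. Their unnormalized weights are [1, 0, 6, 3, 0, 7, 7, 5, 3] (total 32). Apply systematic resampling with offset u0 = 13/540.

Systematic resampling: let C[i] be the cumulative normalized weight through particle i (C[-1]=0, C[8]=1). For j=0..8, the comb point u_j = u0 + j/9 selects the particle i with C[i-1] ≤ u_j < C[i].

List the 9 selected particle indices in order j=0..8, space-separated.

0 2 3 5 5 6 6 7 8

C = [1/32, 1/32, 7/32, 5/16, 5/16, 17/32, 3/4, 29/32, 1]
j=0: u_0=13/540 ∈ [0, 1/32) → index 0
j=1: u_1=73/540 ∈ [1/32, 7/32) → index 2
j=2: u_2=133/540 ∈ [7/32, 5/16) → index 3
j=3: u_3=193/540 ∈ [5/16, 17/32) → index 5
j=4: u_4=253/540 ∈ [5/16, 17/32) → index 5
j=5: u_5=313/540 ∈ [17/32, 3/4) → index 6
j=6: u_6=373/540 ∈ [17/32, 3/4) → index 6
j=7: u_7=433/540 ∈ [3/4, 29/32) → index 7
j=8: u_8=493/540 ∈ [29/32, 1) → index 8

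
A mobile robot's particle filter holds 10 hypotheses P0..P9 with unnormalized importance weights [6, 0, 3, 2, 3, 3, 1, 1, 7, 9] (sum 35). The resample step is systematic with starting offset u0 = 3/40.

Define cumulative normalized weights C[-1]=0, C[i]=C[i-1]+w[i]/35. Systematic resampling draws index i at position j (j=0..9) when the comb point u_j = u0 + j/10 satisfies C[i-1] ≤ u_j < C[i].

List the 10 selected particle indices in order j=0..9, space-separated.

0 2 3 4 5 8 8 9 9 9

C = [6/35, 6/35, 9/35, 11/35, 2/5, 17/35, 18/35, 19/35, 26/35, 1]
j=0: u_0=3/40 ∈ [0, 6/35) → index 0
j=1: u_1=7/40 ∈ [6/35, 9/35) → index 2
j=2: u_2=11/40 ∈ [9/35, 11/35) → index 3
j=3: u_3=3/8 ∈ [11/35, 2/5) → index 4
j=4: u_4=19/40 ∈ [2/5, 17/35) → index 5
j=5: u_5=23/40 ∈ [19/35, 26/35) → index 8
j=6: u_6=27/40 ∈ [19/35, 26/35) → index 8
j=7: u_7=31/40 ∈ [26/35, 1) → index 9
j=8: u_8=7/8 ∈ [26/35, 1) → index 9
j=9: u_9=39/40 ∈ [26/35, 1) → index 9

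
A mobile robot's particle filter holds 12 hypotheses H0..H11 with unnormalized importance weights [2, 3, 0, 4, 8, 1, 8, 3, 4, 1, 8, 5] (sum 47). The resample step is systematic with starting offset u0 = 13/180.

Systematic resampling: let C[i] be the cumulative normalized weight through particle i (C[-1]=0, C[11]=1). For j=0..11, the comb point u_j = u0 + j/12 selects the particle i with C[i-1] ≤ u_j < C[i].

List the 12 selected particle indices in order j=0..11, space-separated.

C = [2/47, 5/47, 5/47, 9/47, 17/47, 18/47, 26/47, 29/47, 33/47, 34/47, 42/47, 1]
j=0: u_0=13/180 ∈ [2/47, 5/47) → index 1
j=1: u_1=7/45 ∈ [5/47, 9/47) → index 3
j=2: u_2=43/180 ∈ [9/47, 17/47) → index 4
j=3: u_3=29/90 ∈ [9/47, 17/47) → index 4
j=4: u_4=73/180 ∈ [18/47, 26/47) → index 6
j=5: u_5=22/45 ∈ [18/47, 26/47) → index 6
j=6: u_6=103/180 ∈ [26/47, 29/47) → index 7
j=7: u_7=59/90 ∈ [29/47, 33/47) → index 8
j=8: u_8=133/180 ∈ [34/47, 42/47) → index 10
j=9: u_9=37/45 ∈ [34/47, 42/47) → index 10
j=10: u_10=163/180 ∈ [42/47, 1) → index 11
j=11: u_11=89/90 ∈ [42/47, 1) → index 11

1 3 4 4 6 6 7 8 10 10 11 11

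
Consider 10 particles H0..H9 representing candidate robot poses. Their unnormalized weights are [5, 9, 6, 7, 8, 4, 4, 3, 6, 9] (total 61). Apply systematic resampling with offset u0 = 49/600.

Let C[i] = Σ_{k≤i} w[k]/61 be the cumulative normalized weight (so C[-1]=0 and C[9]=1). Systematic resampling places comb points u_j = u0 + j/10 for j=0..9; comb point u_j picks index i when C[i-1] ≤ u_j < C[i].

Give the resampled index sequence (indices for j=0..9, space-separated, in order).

0 1 2 3 4 5 6 8 9 9

C = [5/61, 14/61, 20/61, 27/61, 35/61, 39/61, 43/61, 46/61, 52/61, 1]
j=0: u_0=49/600 ∈ [0, 5/61) → index 0
j=1: u_1=109/600 ∈ [5/61, 14/61) → index 1
j=2: u_2=169/600 ∈ [14/61, 20/61) → index 2
j=3: u_3=229/600 ∈ [20/61, 27/61) → index 3
j=4: u_4=289/600 ∈ [27/61, 35/61) → index 4
j=5: u_5=349/600 ∈ [35/61, 39/61) → index 5
j=6: u_6=409/600 ∈ [39/61, 43/61) → index 6
j=7: u_7=469/600 ∈ [46/61, 52/61) → index 8
j=8: u_8=529/600 ∈ [52/61, 1) → index 9
j=9: u_9=589/600 ∈ [52/61, 1) → index 9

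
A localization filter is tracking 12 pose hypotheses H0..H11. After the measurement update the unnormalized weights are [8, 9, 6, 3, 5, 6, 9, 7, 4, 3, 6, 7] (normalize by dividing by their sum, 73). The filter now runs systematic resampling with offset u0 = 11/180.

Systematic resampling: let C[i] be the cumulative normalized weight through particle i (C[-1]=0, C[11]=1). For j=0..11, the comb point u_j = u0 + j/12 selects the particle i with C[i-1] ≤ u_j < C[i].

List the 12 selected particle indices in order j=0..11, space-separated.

0 1 1 2 4 5 6 7 8 9 10 11

C = [8/73, 17/73, 23/73, 26/73, 31/73, 37/73, 46/73, 53/73, 57/73, 60/73, 66/73, 1]
j=0: u_0=11/180 ∈ [0, 8/73) → index 0
j=1: u_1=13/90 ∈ [8/73, 17/73) → index 1
j=2: u_2=41/180 ∈ [8/73, 17/73) → index 1
j=3: u_3=14/45 ∈ [17/73, 23/73) → index 2
j=4: u_4=71/180 ∈ [26/73, 31/73) → index 4
j=5: u_5=43/90 ∈ [31/73, 37/73) → index 5
j=6: u_6=101/180 ∈ [37/73, 46/73) → index 6
j=7: u_7=29/45 ∈ [46/73, 53/73) → index 7
j=8: u_8=131/180 ∈ [53/73, 57/73) → index 8
j=9: u_9=73/90 ∈ [57/73, 60/73) → index 9
j=10: u_10=161/180 ∈ [60/73, 66/73) → index 10
j=11: u_11=44/45 ∈ [66/73, 1) → index 11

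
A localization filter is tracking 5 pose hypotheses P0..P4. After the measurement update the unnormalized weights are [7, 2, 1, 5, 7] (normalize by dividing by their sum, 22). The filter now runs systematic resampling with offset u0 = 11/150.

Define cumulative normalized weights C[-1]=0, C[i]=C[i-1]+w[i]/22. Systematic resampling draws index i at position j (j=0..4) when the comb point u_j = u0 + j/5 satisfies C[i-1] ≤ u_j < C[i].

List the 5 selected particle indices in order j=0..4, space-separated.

C = [7/22, 9/22, 5/11, 15/22, 1]
j=0: u_0=11/150 ∈ [0, 7/22) → index 0
j=1: u_1=41/150 ∈ [0, 7/22) → index 0
j=2: u_2=71/150 ∈ [5/11, 15/22) → index 3
j=3: u_3=101/150 ∈ [5/11, 15/22) → index 3
j=4: u_4=131/150 ∈ [15/22, 1) → index 4

0 0 3 3 4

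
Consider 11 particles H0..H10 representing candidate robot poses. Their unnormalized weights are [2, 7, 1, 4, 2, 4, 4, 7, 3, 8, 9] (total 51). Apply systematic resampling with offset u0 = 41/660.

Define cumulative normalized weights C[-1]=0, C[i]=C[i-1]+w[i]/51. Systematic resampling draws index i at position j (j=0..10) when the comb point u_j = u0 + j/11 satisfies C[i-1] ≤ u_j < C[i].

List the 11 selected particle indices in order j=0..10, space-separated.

1 1 3 5 6 7 7 9 9 10 10

C = [2/51, 3/17, 10/51, 14/51, 16/51, 20/51, 8/17, 31/51, 2/3, 14/17, 1]
j=0: u_0=41/660 ∈ [2/51, 3/17) → index 1
j=1: u_1=101/660 ∈ [2/51, 3/17) → index 1
j=2: u_2=161/660 ∈ [10/51, 14/51) → index 3
j=3: u_3=221/660 ∈ [16/51, 20/51) → index 5
j=4: u_4=281/660 ∈ [20/51, 8/17) → index 6
j=5: u_5=31/60 ∈ [8/17, 31/51) → index 7
j=6: u_6=401/660 ∈ [8/17, 31/51) → index 7
j=7: u_7=461/660 ∈ [2/3, 14/17) → index 9
j=8: u_8=521/660 ∈ [2/3, 14/17) → index 9
j=9: u_9=581/660 ∈ [14/17, 1) → index 10
j=10: u_10=641/660 ∈ [14/17, 1) → index 10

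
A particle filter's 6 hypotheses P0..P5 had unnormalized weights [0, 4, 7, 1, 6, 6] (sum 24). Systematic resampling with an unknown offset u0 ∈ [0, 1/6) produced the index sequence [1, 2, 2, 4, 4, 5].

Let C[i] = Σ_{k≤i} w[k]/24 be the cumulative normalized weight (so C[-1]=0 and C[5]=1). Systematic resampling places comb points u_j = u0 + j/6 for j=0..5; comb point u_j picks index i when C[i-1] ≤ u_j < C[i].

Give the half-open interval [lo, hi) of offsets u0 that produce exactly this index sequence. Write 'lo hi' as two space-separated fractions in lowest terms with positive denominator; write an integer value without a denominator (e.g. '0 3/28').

C = [0, 1/6, 11/24, 1/2, 3/4, 1]
j=0 picked index 1: u0 ∈ [0, 1/6)
j=1 picked index 2: u0 ∈ [0, 7/24)
j=2 picked index 2: u0 ∈ [-1/6, 1/8)
j=3 picked index 4: u0 ∈ [0, 1/4)
j=4 picked index 4: u0 ∈ [-1/6, 1/12)
j=5 picked index 5: u0 ∈ [-1/12, 1/6)
intersection: [0, 1/12)

0 1/12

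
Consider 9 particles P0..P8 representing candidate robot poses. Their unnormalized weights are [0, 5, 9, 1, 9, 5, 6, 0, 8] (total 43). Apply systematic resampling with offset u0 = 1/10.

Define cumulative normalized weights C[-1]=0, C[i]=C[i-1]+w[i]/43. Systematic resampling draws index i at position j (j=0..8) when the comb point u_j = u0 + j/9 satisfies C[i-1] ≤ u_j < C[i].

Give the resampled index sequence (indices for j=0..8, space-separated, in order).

C = [0, 5/43, 14/43, 15/43, 24/43, 29/43, 35/43, 35/43, 1]
j=0: u_0=1/10 ∈ [0, 5/43) → index 1
j=1: u_1=19/90 ∈ [5/43, 14/43) → index 2
j=2: u_2=29/90 ∈ [5/43, 14/43) → index 2
j=3: u_3=13/30 ∈ [15/43, 24/43) → index 4
j=4: u_4=49/90 ∈ [15/43, 24/43) → index 4
j=5: u_5=59/90 ∈ [24/43, 29/43) → index 5
j=6: u_6=23/30 ∈ [29/43, 35/43) → index 6
j=7: u_7=79/90 ∈ [35/43, 1) → index 8
j=8: u_8=89/90 ∈ [35/43, 1) → index 8

1 2 2 4 4 5 6 8 8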